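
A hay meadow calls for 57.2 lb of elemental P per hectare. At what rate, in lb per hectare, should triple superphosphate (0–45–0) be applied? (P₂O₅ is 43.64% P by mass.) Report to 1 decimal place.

291.3 lb of product per hectare

As P₂O₅: 57.2 / 0.4364 = 131.072 lb per hectare.
Product per hectare = 131.072 / 45% = 291.272 lb.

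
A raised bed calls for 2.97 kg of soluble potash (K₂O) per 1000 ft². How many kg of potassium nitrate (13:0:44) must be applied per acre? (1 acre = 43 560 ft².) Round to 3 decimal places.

Product per 1000 ft² = 2.97 / 44% = 6.75 kg.
Convert to per acre: 6.75 × 43.56 = 294.03 kg.

294.030 kg of product per acre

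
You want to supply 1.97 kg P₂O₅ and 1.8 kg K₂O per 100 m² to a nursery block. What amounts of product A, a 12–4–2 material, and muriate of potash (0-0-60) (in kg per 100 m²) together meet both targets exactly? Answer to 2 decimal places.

With a, b = kg per 100 m² of product A and muriate of potash:
P₂O₅: 0.04·a + 0·b = 1.97
K₂O: 0.02·a + 0.6·b = 1.8
Eliminate a: (row1) − 0.04/0.02·(row2) → -1.2·b = -1.63, so b = 1.35833.
Back-substitute: a = (1.97 − 0·1.35833) / 0.04 = 49.25.

49.25 kg product A, 1.36 kg muriate of potash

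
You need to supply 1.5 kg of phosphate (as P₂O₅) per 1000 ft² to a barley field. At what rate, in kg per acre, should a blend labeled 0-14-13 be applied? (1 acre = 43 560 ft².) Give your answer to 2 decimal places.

466.71 kg of product per acre

Product per 1000 ft² = 1.5 / 14% = 10.7143 kg.
Convert to per acre: 10.7143 × 43.56 = 466.714 kg.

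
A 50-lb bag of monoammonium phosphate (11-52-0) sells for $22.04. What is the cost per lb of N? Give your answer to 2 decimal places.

$4.01 per lb N

N in bag = 50 × 11% = 5.5 lb.
Cost per lb N = $22.04 / 5.5 = $4.0073.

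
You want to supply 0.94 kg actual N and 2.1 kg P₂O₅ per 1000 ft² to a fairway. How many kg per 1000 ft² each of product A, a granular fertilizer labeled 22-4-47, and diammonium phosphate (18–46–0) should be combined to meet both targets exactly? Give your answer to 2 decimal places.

0.58 kg product A, 4.51 kg diammonium phosphate

Per-1000 ft² balance (a = product A, b = diammonium phosphate):
N: 0.22·a + 0.18·b = 0.94
P₂O₅: 0.04·a + 0.46·b = 2.1
From row1: a = (0.94 − 0.18·b) / 0.22.
Into row2: 0.04·(0.94 − 0.18·b)/0.22 + 0.46·b = 2.1 → b = 4.51489, a = 0.578723.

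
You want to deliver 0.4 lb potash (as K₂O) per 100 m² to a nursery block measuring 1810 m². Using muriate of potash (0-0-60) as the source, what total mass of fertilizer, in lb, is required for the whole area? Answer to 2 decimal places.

12.07 lb

Product per 100 m² = 0.4 / 60% = 0.666667 lb.
Total product = 0.666667 × 1810 / 100 = 12.0667 lb.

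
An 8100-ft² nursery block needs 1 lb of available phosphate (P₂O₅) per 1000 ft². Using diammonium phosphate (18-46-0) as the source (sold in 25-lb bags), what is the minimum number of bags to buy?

Product per 1000 ft² = 1 / 46% = 2.17391 lb.
Total product = 2.17391 × 8100 / 1000 = 17.6087 lb.
Bags = ⌈17.6087 / 25⌉ = 1.

1 bags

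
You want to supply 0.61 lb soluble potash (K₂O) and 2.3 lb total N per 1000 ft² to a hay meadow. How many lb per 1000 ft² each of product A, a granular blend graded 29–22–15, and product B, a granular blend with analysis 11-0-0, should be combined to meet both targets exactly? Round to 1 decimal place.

Let a = lb of product A, b = lb of product B (per 1000 ft²).
K₂O: 0.15·a + 0·b = 0.61
N: 0.29·a + 0.11·b = 2.3
Solving simultaneously: a = 4.06667, b = 10.1879.

4.1 lb product A, 10.2 lb product B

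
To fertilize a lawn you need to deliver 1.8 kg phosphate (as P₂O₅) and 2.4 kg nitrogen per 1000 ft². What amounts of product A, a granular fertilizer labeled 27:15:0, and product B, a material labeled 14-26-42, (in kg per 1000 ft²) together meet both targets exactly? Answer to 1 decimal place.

Per-1000 ft² balance (a = product A, b = product B):
P₂O₅: 0.15·a + 0.26·b = 1.8
N: 0.27·a + 0.14·b = 2.4
From row1: a = (1.8 − 0.26·b) / 0.15.
Into row2: 0.27·(1.8 − 0.26·b)/0.15 + 0.14·b = 2.4 → b = 2.56098, a = 7.56098.

7.6 kg product A, 2.6 kg product B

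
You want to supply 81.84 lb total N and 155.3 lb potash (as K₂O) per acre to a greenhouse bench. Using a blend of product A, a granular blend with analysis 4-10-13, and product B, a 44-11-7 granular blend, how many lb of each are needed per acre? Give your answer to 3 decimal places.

1150.794 lb product A, 81.382 lb product B

With a, b = lb per acre of product A and product B:
N: 0.04·a + 0.44·b = 81.84
K₂O: 0.13·a + 0.07·b = 155.3
Eliminate b: (row1) − 0.44/0.07·(row2) → -0.777143·a = -894.331, so a = 1150.7941.
Then b = (155.3 − 0.13·1150.7941) / 0.07 = 81.3824.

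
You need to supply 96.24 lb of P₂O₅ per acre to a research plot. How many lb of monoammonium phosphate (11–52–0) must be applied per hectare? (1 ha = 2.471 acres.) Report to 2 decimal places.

457.33 lb of product per hectare

Product per acre = 96.24 / 52% = 185.077 lb.
Convert to per hectare: 185.077 × 2.471 = 457.325 lb.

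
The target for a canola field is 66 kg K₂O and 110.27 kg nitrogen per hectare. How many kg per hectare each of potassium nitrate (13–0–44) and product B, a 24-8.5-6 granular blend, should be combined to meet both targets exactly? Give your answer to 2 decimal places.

94.31 kg potassium nitrate, 408.37 kg product B

Per-hectare balance (a = potassium nitrate, b = product B):
K₂O: 0.44·a + 0.06·b = 66
N: 0.13·a + 0.24·b = 110.27
Solving simultaneously: a = 94.3129, b = 408.372.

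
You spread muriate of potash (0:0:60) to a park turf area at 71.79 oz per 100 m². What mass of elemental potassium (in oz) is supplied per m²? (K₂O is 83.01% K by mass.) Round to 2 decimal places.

0.36 oz K per sq m

K₂O per 100 m² = 71.79 × 60% = 43.074 oz.
Elemental K = 43.074 × 0.8301 = 35.7557 oz per 100 m².
Convert to per m²: 35.7557 × 0.01 = 0.357557 oz.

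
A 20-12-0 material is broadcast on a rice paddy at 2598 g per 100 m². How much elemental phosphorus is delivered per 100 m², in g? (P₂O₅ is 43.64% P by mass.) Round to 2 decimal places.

136.05 g P per hundred sq m

P₂O₅ per 100 m² = 2598 × 12% = 311.76 g.
Elemental P = 311.76 × 0.4364 = 136.052 g per 100 m².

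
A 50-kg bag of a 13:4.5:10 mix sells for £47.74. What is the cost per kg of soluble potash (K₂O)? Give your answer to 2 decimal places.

£9.55 per kg K₂O

K₂O in bag = 50 × 10% = 5 kg.
Cost per kg K₂O = £47.74 / 5 = £9.5480.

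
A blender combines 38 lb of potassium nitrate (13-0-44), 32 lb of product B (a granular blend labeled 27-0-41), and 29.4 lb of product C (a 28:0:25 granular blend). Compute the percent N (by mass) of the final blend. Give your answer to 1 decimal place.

21.9% N

Total mass = 38 + 32 + 29.4 = 99.4 lb.
N mass = 13%×38 + 27%×32 + 28%×29.4 = 21.812 lb.
% N = 21.812 / 99.4 = 21.9437%.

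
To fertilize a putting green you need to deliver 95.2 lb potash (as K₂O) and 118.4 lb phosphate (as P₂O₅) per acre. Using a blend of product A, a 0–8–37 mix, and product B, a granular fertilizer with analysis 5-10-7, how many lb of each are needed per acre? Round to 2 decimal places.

39.24 lb product A, 1152.61 lb product B

Let a = lb of product A, b = lb of product B (per acre).
K₂O: 0.37·a + 0.07·b = 95.2
P₂O₅: 0.08·a + 0.1·b = 118.4
From row1: a = (95.2 − 0.07·b) / 0.37.
Into row2: 0.08·(95.2 − 0.07·b)/0.37 + 0.1·b = 118.4 → b = 1152.611, a = 39.2357.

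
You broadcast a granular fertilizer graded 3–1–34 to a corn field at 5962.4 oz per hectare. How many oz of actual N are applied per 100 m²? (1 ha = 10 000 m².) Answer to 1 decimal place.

nitrogen per hectare = 5962.4 × 3% = 178.872 oz.
Convert to per 100 m²: 178.872 × 0.01 = 1.78872 oz.

1.8 oz N per hundred sq m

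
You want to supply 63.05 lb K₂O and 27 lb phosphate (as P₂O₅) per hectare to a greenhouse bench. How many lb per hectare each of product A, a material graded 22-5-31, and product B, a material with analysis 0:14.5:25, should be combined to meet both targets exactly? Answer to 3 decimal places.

73.721 lb product A, 160.786 lb product B

Let a = lb of product A, b = lb of product B (per hectare).
K₂O: 0.31·a + 0.25·b = 63.05
P₂O₅: 0.05·a + 0.145·b = 27
From row1: a = (63.05 − 0.25·b) / 0.31.
Into row2: 0.05·(63.05 − 0.25·b)/0.31 + 0.145·b = 27 → b = 160.7858, a = 73.7211.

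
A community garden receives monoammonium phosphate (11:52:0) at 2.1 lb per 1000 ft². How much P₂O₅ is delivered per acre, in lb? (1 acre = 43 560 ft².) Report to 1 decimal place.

P₂O₅ per 1000 ft² = 2.1 × 52% = 1.092 lb.
Convert to per acre: 1.092 × 43.56 = 47.5675 lb.

47.6 lb P₂O₅ per acre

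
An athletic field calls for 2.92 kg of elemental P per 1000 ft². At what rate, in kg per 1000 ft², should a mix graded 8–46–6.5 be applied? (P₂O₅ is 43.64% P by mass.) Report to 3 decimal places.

14.546 kg of product per thousand sq ft

As P₂O₅: 2.92 / 0.4364 = 6.69111 kg per 1000 ft².
Product per 1000 ft² = 6.69111 / 46% = 14.5459 kg.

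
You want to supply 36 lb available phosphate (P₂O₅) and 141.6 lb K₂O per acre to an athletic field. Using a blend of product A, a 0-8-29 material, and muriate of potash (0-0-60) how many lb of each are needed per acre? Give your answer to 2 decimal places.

Per-acre balance (a = product A, b = muriate of potash):
P₂O₅: 0.08·a + 0·b = 36
K₂O: 0.29·a + 0.6·b = 141.6
Solving simultaneously: a = 450, b = 18.5.

450.00 lb product A, 18.50 lb muriate of potash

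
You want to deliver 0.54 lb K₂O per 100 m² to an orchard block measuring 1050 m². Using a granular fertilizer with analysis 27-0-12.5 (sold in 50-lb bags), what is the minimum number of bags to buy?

1 bags

Product per 100 m² = 0.54 / 12.5% = 4.32 lb.
Total product = 4.32 × 1050 / 100 = 45.36 lb.
Bags = ⌈45.36 / 50⌉ = 1.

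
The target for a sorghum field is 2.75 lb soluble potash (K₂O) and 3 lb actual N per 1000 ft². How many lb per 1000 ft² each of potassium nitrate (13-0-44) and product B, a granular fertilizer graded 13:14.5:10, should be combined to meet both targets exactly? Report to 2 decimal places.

With a, b = lb per 1000 ft² of potassium nitrate and product B:
K₂O: 0.44·a + 0.1·b = 2.75
N: 0.13·a + 0.13·b = 3
Solving simultaneously: a = 1.3009, b = 21.776.

1.30 lb potassium nitrate, 21.78 lb product B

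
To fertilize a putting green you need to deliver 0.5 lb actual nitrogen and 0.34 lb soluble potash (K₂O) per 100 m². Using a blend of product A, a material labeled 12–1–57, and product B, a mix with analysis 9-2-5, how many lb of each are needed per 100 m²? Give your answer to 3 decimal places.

Per-100 m² balance (a = product A, b = product B):
N: 0.12·a + 0.09·b = 0.5
K₂O: 0.57·a + 0.05·b = 0.34
Solving simultaneously: a = 0.12362, b = 5.39073.

0.124 lb product A, 5.391 lb product B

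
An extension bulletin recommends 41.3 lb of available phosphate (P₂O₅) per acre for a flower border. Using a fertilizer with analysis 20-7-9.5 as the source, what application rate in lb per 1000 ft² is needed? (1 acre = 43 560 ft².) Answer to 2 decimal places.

13.54 lb of product per thousand sq ft

Product per acre = 41.3 / 7% = 590 lb.
Convert to per 1000 ft²: 590 × 0.0229568 = 13.5445 lb.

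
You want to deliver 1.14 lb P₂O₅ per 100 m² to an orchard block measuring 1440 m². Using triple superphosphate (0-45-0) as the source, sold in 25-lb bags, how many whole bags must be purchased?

Product per 100 m² = 1.14 / 45% = 2.53333 lb.
Total product = 2.53333 × 1440 / 100 = 36.48 lb.
Bags = ⌈36.48 / 25⌉ = 2.

2 bags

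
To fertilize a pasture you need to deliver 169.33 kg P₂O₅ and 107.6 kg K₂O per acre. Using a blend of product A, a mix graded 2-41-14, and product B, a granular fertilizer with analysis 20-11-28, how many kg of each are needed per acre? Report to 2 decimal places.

357.91 kg product A, 205.33 kg product B

Let a = kg of product A, b = kg of product B (per acre).
P₂O₅: 0.41·a + 0.11·b = 169.33
K₂O: 0.14·a + 0.28·b = 107.6
Eliminate a: (row1) − 0.41/0.14·(row2) → -0.71·b = -145.784, so b = 205.32998.
Back-substitute: a = (169.33 − 0.11·205.32998) / 0.41 = 357.911.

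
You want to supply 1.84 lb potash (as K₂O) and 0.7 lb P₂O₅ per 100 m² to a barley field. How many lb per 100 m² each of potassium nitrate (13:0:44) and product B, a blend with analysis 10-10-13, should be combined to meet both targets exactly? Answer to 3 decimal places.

2.114 lb potassium nitrate, 7.000 lb product B

Per-100 m² balance (a = potassium nitrate, b = product B):
K₂O: 0.44·a + 0.13·b = 1.84
P₂O₅: 0·a + 0.1·b = 0.7
Solving simultaneously: a = 2.11364, b = 7.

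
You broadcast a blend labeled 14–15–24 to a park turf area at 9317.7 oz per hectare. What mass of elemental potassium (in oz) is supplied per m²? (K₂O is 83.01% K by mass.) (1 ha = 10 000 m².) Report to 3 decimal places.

0.186 oz K per sq m

K₂O per hectare = 9317.7 × 24% = 2236.25 oz.
Elemental K = 2236.25 × 0.8301 = 1856.31 oz per hectare.
Convert to per m²: 1856.31 × 0.0001 = 0.185631 oz.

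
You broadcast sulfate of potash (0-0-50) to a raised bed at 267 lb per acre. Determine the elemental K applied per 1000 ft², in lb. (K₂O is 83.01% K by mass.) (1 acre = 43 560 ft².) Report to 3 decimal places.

2.544 lb K per thousand sq ft

K₂O per acre = 267 × 50% = 133.5 lb.
Elemental K = 133.5 × 0.8301 = 110.818 lb per acre.
Convert to per 1000 ft²: 110.818 × 0.0229568 = 2.54404 lb.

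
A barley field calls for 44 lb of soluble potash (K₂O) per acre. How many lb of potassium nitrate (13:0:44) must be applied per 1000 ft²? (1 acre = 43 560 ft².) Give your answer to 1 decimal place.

2.3 lb of product per thousand sq ft

Product per acre = 44 / 44% = 100 lb.
Convert to per 1000 ft²: 100 × 0.0229568 = 2.29568 lb.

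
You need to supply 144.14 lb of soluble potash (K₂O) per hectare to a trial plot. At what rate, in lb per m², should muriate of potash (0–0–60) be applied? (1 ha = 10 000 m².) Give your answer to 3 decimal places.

Product per hectare = 144.14 / 60% = 240.233 lb.
Convert to per m²: 240.233 × 0.0001 = 0.0240233 lb.

0.024 lb of product per sq m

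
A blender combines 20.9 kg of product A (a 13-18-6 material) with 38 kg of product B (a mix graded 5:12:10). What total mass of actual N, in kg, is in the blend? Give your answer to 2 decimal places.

N mass = 13%×20.9 + 5%×38 = 4.617 kg.

4.62 kg N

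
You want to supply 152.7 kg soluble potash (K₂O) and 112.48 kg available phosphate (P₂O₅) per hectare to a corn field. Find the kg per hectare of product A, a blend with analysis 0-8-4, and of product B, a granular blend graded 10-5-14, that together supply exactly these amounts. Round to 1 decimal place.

881.8 kg product A, 838.8 kg product B

Per-hectare balance (a = product A, b = product B):
K₂O: 0.04·a + 0.14·b = 152.7
P₂O₅: 0.08·a + 0.05·b = 112.48
From row1: a = (152.7 − 0.14·b) / 0.04.
Into row2: 0.08·(152.7 − 0.14·b)/0.04 + 0.05·b = 112.48 → b = 838.783, a = 881.761.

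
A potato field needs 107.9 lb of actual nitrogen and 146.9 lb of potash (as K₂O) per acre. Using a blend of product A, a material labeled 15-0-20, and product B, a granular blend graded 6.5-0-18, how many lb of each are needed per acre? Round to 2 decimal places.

705.25 lb product A, 32.50 lb product B

With a, b = lb per acre of product A and product B:
N: 0.15·a + 0.065·b = 107.9
K₂O: 0.2·a + 0.18·b = 146.9
Eliminate b: (row1) − 0.065/0.18·(row2) → 0.0777778·a = 54.8528, so a = 705.25.
Then b = (146.9 − 0.2·705.25) / 0.18 = 32.5.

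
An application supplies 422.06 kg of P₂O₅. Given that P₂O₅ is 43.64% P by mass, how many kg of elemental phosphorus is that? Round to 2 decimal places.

P = 422.06 × 0.4364 = 184.187 kg.

184.19 kg P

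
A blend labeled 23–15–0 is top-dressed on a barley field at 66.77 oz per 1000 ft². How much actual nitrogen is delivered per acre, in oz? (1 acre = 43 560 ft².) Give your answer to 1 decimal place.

nitrogen per 1000 ft² = 66.77 × 23% = 15.3571 oz.
Convert to per acre: 15.3571 × 43.56 = 668.955 oz.

669.0 oz N per acre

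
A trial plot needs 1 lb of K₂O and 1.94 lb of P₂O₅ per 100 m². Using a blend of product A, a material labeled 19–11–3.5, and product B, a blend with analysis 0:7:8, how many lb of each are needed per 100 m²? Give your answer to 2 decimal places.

With a, b = lb per 100 m² of product A and product B:
K₂O: 0.035·a + 0.08·b = 1
P₂O₅: 0.11·a + 0.07·b = 1.94
Solving simultaneously: a = 13.4173, b = 6.62992.

13.42 lb product A, 6.63 lb product B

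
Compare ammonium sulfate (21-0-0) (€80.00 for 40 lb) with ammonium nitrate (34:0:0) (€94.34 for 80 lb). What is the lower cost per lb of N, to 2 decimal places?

€3.47 per lb N (ammonium nitrate)

ammonium sulfate: N per bag = 40 × 21% = 8.4 lb; cost = 80.00 / 8.4 = €9.5238/lb N.
ammonium nitrate: N per bag = 80 × 34% = 27.2 lb; cost = 94.34 / 27.2 = €3.4684/lb N.
ammonium nitrate is cheaper.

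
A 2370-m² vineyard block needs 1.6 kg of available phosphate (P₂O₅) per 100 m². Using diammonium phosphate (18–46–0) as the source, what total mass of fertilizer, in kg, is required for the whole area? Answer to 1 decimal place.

82.4 kg

Product per 100 m² = 1.6 / 46% = 3.47826 kg.
Total product = 3.47826 × 2370 / 100 = 82.4348 kg.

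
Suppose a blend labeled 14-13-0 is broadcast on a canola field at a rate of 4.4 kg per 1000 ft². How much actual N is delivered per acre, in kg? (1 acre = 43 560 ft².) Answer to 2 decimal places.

26.83 kg N per acre

nitrogen per 1000 ft² = 4.4 × 14% = 0.616 kg.
Convert to per acre: 0.616 × 43.56 = 26.833 kg.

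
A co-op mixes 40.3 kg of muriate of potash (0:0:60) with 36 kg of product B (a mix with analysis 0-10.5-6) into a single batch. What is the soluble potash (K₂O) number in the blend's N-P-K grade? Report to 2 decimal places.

34.52% K₂O

Total mass = 40.3 + 36 = 76.3 kg.
K₂O mass = 60%×40.3 + 6%×36 = 26.34 kg.
% K₂O = 26.34 / 76.3 = 34.5216%.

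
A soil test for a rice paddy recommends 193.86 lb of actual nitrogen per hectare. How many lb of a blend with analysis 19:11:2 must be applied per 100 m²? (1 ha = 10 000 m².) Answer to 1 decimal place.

Product per hectare = 193.86 / 19% = 1020.32 lb.
Convert to per 100 m²: 1020.32 × 0.01 = 10.2032 lb.

10.2 lb of product per hundred sq m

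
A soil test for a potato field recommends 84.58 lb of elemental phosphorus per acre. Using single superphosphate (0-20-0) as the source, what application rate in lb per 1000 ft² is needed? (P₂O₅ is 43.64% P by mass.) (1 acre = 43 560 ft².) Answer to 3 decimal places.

As P₂O₅: 84.58 / 0.4364 = 193.813 lb per acre.
Product per acre = 193.813 / 20% = 969.065 lb.
Convert to per 1000 ft²: 969.065 × 0.0229568 = 22.2467 lb.

22.247 lb of product per thousand sq ft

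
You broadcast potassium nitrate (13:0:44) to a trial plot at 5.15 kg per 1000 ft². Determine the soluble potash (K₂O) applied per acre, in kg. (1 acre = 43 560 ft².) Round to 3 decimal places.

K₂O per 1000 ft² = 5.15 × 44% = 2.266 kg.
Convert to per acre: 2.266 × 43.56 = 98.70696 kg.

98.707 kg K₂O per acre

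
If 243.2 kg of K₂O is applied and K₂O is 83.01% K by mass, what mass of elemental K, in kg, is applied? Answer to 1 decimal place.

201.9 kg K

K = 243.2 × 0.8301 = 201.88 kg.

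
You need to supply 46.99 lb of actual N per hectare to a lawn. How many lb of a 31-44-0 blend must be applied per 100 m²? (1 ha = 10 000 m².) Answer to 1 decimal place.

1.5 lb of product per hundred sq m

Product per hectare = 46.99 / 31% = 151.581 lb.
Convert to per 100 m²: 151.581 × 0.01 = 1.51581 lb.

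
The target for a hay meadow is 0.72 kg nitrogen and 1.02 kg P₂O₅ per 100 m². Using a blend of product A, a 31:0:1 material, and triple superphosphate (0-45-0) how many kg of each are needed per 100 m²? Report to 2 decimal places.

With a, b = kg per 100 m² of product A and triple superphosphate:
N: 0.31·a + 0·b = 0.72
P₂O₅: 0·a + 0.45·b = 1.02
Solving simultaneously: a = 2.32258, b = 2.26667.

2.32 kg product A, 2.27 kg triple superphosphate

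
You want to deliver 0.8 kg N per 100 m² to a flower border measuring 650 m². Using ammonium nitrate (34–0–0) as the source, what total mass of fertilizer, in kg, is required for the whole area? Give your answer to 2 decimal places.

15.29 kg

Product per 100 m² = 0.8 / 34% = 2.35294 kg.
Total product = 2.35294 × 650 / 100 = 15.2941 kg.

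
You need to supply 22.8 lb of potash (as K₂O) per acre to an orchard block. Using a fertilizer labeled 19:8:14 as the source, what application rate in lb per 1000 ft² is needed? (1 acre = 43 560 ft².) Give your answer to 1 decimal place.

3.7 lb of product per thousand sq ft

Product per acre = 22.8 / 14% = 162.857 lb.
Convert to per 1000 ft²: 162.857 × 0.0229568 = 3.73869 lb.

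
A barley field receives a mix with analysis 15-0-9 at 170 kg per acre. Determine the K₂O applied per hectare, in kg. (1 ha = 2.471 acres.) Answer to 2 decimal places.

K₂O per acre = 170 × 9% = 15.3 kg.
Convert to per hectare: 15.3 × 2.471 = 37.8063 kg.

37.81 kg K₂O per hectare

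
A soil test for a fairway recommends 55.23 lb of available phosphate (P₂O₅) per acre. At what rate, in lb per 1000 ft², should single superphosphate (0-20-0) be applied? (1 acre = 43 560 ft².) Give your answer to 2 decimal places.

6.34 lb of product per thousand sq ft

Product per acre = 55.23 / 20% = 276.15 lb.
Convert to per 1000 ft²: 276.15 × 0.0229568 = 6.33953 lb.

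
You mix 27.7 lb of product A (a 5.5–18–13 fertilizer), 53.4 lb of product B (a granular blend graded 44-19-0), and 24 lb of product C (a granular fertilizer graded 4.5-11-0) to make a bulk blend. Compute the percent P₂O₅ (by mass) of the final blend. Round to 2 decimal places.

16.91% P₂O₅

Total mass = 27.7 + 53.4 + 24 = 105.1 lb.
P₂O₅ mass = 18%×27.7 + 19%×53.4 + 11%×24 = 17.772 lb.
% P₂O₅ = 17.772 / 105.1 = 16.9096%.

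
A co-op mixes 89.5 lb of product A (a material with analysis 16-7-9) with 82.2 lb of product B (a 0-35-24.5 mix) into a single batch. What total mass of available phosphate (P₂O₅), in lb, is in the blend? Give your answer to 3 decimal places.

P₂O₅ mass = 7%×89.5 + 35%×82.2 = 35.035 lb.

35.035 lb P₂O₅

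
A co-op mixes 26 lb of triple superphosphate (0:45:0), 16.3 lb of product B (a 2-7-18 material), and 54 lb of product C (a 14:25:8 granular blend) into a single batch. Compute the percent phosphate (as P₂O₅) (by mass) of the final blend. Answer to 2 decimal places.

27.35% P₂O₅

Total mass = 26 + 16.3 + 54 = 96.3 lb.
P₂O₅ mass = 45%×26 + 7%×16.3 + 25%×54 = 26.341 lb.
% P₂O₅ = 26.341 / 96.3 = 27.3531%.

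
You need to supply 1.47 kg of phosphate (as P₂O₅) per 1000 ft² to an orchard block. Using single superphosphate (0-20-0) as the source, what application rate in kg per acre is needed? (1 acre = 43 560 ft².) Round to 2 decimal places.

320.17 kg of product per acre

Product per 1000 ft² = 1.47 / 20% = 7.35 kg.
Convert to per acre: 7.35 × 43.56 = 320.166 kg.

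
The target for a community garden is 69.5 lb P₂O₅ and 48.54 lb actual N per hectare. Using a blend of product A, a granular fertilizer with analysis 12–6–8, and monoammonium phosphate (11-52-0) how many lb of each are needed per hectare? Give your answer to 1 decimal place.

315.3 lb product A, 97.3 lb monoammonium phosphate

Per-hectare balance (a = product A, b = monoammonium phosphate):
P₂O₅: 0.06·a + 0.52·b = 69.5
N: 0.12·a + 0.11·b = 48.54
Eliminate b: (row1) − 0.52/0.11·(row2) → -0.507273·a = -159.962, so a = 315.337.
Then b = (48.54 − 0.12·315.337) / 0.11 = 97.2688.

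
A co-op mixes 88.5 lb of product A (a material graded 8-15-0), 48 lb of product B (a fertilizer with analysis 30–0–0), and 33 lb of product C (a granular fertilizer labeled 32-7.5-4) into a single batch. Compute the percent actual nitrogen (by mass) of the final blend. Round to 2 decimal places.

18.90% N

Total mass = 88.5 + 48 + 33 = 169.5 lb.
N mass = 8%×88.5 + 30%×48 + 32%×33 = 32.04 lb.
% N = 32.04 / 169.5 = 18.9027%.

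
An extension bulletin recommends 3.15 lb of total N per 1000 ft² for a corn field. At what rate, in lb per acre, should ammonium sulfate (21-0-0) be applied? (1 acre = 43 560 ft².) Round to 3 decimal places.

Product per 1000 ft² = 3.15 / 21% = 15 lb.
Convert to per acre: 15 × 43.56 = 653.4 lb.

653.400 lb of product per acre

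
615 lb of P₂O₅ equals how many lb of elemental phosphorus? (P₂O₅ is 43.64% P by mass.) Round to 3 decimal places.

P = 615 × 0.4364 = 268.386 lb.

268.386 lb P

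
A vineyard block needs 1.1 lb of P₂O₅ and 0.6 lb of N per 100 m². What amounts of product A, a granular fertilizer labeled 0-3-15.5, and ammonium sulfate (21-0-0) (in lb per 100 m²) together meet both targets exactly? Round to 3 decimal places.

Per-100 m² balance (a = product A, b = ammonium sulfate):
P₂O₅: 0.03·a + 0·b = 1.1
N: 0·a + 0.21·b = 0.6
Solving simultaneously: a = 36.6667, b = 2.85714.

36.667 lb product A, 2.857 lb ammonium sulfate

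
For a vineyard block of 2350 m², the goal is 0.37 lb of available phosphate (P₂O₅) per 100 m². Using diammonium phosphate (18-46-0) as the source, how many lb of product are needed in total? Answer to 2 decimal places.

Product per 100 m² = 0.37 / 46% = 0.804348 lb.
Total product = 0.804348 × 2350 / 100 = 18.9022 lb.

18.90 lb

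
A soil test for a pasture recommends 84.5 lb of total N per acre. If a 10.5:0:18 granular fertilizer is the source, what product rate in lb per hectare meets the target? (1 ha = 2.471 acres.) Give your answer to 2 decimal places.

Product per acre = 84.5 / 10.5% = 804.762 lb.
Convert to per hectare: 804.762 × 2.471 = 1988.567 lb.

1988.57 lb of product per hectare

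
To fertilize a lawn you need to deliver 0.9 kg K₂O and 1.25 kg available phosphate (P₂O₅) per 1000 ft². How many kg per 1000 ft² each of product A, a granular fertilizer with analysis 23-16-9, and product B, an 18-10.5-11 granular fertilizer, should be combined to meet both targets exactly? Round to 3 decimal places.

5.276 kg product A, 3.865 kg product B

Per-1000 ft² balance (a = product A, b = product B):
K₂O: 0.09·a + 0.11·b = 0.9
P₂O₅: 0.16·a + 0.105·b = 1.25
Solving simultaneously: a = 5.27607, b = 3.86503.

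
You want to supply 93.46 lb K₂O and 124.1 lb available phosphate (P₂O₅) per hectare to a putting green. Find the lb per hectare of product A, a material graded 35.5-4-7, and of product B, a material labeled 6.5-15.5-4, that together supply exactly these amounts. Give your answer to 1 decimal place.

Let a = lb of product A, b = lb of product B (per hectare).
K₂O: 0.07·a + 0.04·b = 93.46
P₂O₅: 0.04·a + 0.155·b = 124.1
Eliminate b: (row1) − 0.04/0.155·(row2) → 0.0596774·a = 61.4342, so a = 1029.44.
Then b = (124.1 − 0.04·1029.44) / 0.155 = 534.984.

1029.4 lb product A, 535.0 lb product B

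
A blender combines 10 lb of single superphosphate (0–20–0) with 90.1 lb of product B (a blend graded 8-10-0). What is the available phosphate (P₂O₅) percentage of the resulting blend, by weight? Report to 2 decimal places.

11.00% P₂O₅

Total mass = 10 + 90.1 = 100.1 lb.
P₂O₅ mass = 20%×10 + 10%×90.1 = 11.01 lb.
% P₂O₅ = 11.01 / 100.1 = 10.999%.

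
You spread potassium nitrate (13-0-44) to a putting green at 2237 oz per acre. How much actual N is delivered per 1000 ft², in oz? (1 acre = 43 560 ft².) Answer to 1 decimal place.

6.7 oz N per thousand sq ft

nitrogen per acre = 2237 × 13% = 290.81 oz.
Convert to per 1000 ft²: 290.81 × 0.0229568 = 6.67608 oz.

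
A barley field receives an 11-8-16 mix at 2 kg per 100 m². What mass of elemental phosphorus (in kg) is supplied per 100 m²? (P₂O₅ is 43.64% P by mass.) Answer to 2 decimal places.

0.07 kg P per hundred sq m

P₂O₅ per 100 m² = 2 × 8% = 0.16 kg.
Elemental P = 0.16 × 0.4364 = 0.069824 kg per 100 m².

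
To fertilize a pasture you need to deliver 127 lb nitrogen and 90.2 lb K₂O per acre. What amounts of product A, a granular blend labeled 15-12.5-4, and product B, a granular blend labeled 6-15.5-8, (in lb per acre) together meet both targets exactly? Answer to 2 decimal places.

494.58 lb product A, 880.21 lb product B

Per-acre balance (a = product A, b = product B):
N: 0.15·a + 0.06·b = 127
K₂O: 0.04·a + 0.08·b = 90.2
From row1: a = (127 − 0.06·b) / 0.15.
Into row2: 0.04·(127 − 0.06·b)/0.15 + 0.08·b = 90.2 → b = 880.208, a = 494.583.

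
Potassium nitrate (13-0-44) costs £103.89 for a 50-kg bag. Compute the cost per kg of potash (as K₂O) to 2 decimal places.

£4.72 per kg K₂O

K₂O in bag = 50 × 44% = 22 kg.
Cost per kg K₂O = £103.89 / 22 = £4.7223.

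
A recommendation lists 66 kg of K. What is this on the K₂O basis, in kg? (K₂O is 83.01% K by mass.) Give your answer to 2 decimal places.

K₂O = 66 / 0.8301 = 79.5085 kg.

79.51 kg K₂O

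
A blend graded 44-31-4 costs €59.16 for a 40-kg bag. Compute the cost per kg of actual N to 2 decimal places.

N in bag = 40 × 44% = 17.6 kg.
Cost per kg N = €59.16 / 17.6 = €3.3614.

€3.36 per kg N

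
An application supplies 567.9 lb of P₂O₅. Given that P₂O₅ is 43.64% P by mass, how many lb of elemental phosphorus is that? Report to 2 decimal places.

247.83 lb P

P = 567.9 × 0.4364 = 247.832 lb.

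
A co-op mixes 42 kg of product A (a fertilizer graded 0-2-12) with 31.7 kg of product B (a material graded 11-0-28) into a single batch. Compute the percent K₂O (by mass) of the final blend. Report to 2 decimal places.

18.88% K₂O

Total mass = 42 + 31.7 = 73.7 kg.
K₂O mass = 12%×42 + 28%×31.7 = 13.916 kg.
% K₂O = 13.916 / 73.7 = 18.882%.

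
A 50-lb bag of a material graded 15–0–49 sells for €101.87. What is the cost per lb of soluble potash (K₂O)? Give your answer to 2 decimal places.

K₂O in bag = 50 × 49% = 24.5 lb.
Cost per lb K₂O = €101.87 / 24.5 = €4.1580.

€4.16 per lb K₂O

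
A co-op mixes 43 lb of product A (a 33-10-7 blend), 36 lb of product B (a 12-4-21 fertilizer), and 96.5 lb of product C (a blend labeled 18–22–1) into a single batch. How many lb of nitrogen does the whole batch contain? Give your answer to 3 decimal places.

N mass = 33%×43 + 12%×36 + 18%×96.5 = 35.88 lb.

35.880 lb N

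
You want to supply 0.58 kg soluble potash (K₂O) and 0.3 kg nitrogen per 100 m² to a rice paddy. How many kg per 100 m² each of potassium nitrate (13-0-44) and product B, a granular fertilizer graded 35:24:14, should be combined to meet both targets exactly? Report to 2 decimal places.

1.19 kg potassium nitrate, 0.42 kg product B

Per-100 m² balance (a = potassium nitrate, b = product B):
K₂O: 0.44·a + 0.14·b = 0.58
N: 0.13·a + 0.35·b = 0.3
From row1: a = (0.58 − 0.14·b) / 0.44.
Into row2: 0.13·(0.58 − 0.14·b)/0.44 + 0.35·b = 0.3 → b = 0.416789, a = 1.18557.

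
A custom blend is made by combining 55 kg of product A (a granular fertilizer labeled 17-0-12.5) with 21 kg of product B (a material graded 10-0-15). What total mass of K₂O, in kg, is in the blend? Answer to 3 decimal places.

K₂O mass = 12.5%×55 + 15%×21 = 10.025 kg.

10.025 kg K₂O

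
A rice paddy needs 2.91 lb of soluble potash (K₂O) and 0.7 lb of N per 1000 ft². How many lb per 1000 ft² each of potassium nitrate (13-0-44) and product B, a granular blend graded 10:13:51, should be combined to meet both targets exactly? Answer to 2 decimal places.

2.96 lb potassium nitrate, 3.15 lb product B

Let a = lb of potassium nitrate, b = lb of product B (per 1000 ft²).
K₂O: 0.44·a + 0.51·b = 2.91
N: 0.13·a + 0.1·b = 0.7
From row1: a = (2.91 − 0.51·b) / 0.44.
Into row2: 0.13·(2.91 − 0.51·b)/0.44 + 0.1·b = 0.7 → b = 3.15247, a = 2.95964.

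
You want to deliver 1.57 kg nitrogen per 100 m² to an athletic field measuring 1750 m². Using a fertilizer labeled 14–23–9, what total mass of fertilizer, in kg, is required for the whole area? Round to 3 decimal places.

196.250 kg

Product per 100 m² = 1.57 / 14% = 11.2143 kg.
Total product = 11.2143 × 1750 / 100 = 196.25 kg.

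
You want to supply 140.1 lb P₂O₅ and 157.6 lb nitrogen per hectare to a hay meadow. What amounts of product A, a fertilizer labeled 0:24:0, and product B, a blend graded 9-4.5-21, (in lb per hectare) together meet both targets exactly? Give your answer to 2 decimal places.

255.42 lb product A, 1751.11 lb product B

Let a = lb of product A, b = lb of product B (per hectare).
P₂O₅: 0.24·a + 0.045·b = 140.1
N: 0·a + 0.09·b = 157.6
Solving simultaneously: a = 255.417, b = 1751.111.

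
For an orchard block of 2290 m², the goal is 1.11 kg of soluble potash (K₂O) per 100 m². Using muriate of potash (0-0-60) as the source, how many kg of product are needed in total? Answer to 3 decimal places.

Product per 100 m² = 1.11 / 60% = 1.85 kg.
Total product = 1.85 × 2290 / 100 = 42.365 kg.

42.365 kg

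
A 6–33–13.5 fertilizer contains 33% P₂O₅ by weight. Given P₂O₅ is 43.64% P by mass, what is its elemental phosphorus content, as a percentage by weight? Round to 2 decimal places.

14.40% P

%P = 33 × 0.4364 = 14.4012%.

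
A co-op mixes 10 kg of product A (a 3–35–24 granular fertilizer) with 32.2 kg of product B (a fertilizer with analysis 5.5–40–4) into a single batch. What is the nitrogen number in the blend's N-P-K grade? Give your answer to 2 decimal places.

Total mass = 10 + 32.2 = 42.2 kg.
N mass = 3%×10 + 5.5%×32.2 = 2.071 kg.
% N = 2.071 / 42.2 = 4.90758%.

4.91% N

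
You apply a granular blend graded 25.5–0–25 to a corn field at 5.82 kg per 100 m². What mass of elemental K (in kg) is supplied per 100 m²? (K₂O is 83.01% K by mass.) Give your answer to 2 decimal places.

1.21 kg K per hundred sq m

K₂O per 100 m² = 5.82 × 25% = 1.455 kg.
Elemental K = 1.455 × 0.8301 = 1.2078 kg per 100 m².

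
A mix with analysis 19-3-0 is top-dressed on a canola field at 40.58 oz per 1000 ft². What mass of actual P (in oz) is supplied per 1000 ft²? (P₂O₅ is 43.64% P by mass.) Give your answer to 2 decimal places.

0.53 oz P per thousand sq ft

P₂O₅ per 1000 ft² = 40.58 × 3% = 1.2174 oz.
Elemental P = 1.2174 × 0.4364 = 0.531273 oz per 1000 ft².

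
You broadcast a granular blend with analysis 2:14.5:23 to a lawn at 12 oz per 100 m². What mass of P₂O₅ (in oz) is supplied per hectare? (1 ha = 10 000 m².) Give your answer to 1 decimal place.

174.0 oz P₂O₅ per hectare

P₂O₅ per 100 m² = 12 × 14.5% = 1.74 oz.
Convert to per hectare: 1.74 × 100 = 174 oz.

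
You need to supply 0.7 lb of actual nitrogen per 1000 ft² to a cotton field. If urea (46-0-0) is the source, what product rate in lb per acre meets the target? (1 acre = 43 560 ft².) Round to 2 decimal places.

66.29 lb of product per acre

Product per 1000 ft² = 0.7 / 46% = 1.52174 lb.
Convert to per acre: 1.52174 × 43.56 = 66.287 lb.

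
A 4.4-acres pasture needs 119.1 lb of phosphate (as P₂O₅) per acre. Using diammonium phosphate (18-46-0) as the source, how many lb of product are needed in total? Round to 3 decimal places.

1139.217 lb

Product per acre = 119.1 / 46% = 258.913 lb.
Total product = 258.913 × 4.4 = 1139.2174 lb.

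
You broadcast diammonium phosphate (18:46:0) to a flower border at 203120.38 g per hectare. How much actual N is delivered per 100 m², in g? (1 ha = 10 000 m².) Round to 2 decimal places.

nitrogen per hectare = 203120.38 × 18% = 36561.7 g.
Convert to per 100 m²: 36561.7 × 0.01 = 365.617 g.

365.62 g N per hundred sq m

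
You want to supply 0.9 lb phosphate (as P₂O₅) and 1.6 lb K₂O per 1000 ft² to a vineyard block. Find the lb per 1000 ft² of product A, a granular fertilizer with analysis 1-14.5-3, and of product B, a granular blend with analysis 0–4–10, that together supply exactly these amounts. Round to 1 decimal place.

2.0 lb product A, 15.4 lb product B

Let a = lb of product A, b = lb of product B (per 1000 ft²).
P₂O₅: 0.145·a + 0.04·b = 0.9
K₂O: 0.03·a + 0.1·b = 1.6
Solving simultaneously: a = 1.95489, b = 15.4135.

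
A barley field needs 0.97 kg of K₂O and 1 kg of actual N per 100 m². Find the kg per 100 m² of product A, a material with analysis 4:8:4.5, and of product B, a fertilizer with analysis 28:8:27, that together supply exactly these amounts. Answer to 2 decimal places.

With a, b = kg per 100 m² of product A and product B:
K₂O: 0.045·a + 0.27·b = 0.97
N: 0.04·a + 0.28·b = 1
Eliminate b: (row1) − 0.27/0.28·(row2) → 0.00642857·a = 0.00571429, so a = 0.888889.
Then b = (1 − 0.04·0.888889) / 0.28 = 3.44444.

0.89 kg product A, 3.44 kg product B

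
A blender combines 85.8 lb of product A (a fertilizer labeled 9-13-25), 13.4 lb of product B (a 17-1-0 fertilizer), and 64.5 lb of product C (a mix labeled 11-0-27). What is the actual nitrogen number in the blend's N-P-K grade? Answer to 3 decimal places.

Total mass = 85.8 + 13.4 + 64.5 = 163.7 lb.
N mass = 9%×85.8 + 17%×13.4 + 11%×64.5 = 17.095 lb.
% N = 17.095 / 163.7 = 10.4429%.

10.443% N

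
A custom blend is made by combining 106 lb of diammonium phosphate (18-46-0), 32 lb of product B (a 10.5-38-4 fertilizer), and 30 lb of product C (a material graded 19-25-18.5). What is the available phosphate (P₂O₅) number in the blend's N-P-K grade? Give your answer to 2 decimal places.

Total mass = 106 + 32 + 30 = 168 lb.
P₂O₅ mass = 46%×106 + 38%×32 + 25%×30 = 68.42 lb.
% P₂O₅ = 68.42 / 168 = 40.7262%.

40.73% P₂O₅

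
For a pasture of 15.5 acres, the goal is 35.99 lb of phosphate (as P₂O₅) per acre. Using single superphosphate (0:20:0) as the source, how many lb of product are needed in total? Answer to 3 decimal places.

Product per acre = 35.99 / 20% = 179.95 lb.
Total product = 179.95 × 15.5 = 2789.225 lb.

2789.225 lb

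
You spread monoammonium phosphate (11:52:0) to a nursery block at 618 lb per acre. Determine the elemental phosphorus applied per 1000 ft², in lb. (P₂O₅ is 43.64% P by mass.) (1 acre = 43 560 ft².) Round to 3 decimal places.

3.220 lb P per thousand sq ft

P₂O₅ per acre = 618 × 52% = 321.36 lb.
Elemental P = 321.36 × 0.4364 = 140.242 lb per acre.
Convert to per 1000 ft²: 140.242 × 0.0229568 = 3.2195 lb.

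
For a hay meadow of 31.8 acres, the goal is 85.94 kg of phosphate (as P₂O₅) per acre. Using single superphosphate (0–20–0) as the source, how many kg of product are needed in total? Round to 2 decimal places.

13664.46 kg

Product per acre = 85.94 / 20% = 429.7 kg.
Total product = 429.7 × 31.8 = 13664.46 kg.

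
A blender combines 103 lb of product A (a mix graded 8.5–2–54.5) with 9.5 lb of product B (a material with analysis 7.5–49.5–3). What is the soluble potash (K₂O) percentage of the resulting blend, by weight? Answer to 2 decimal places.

50.15% K₂O

Total mass = 103 + 9.5 = 112.5 lb.
K₂O mass = 54.5%×103 + 3%×9.5 = 56.42 lb.
% K₂O = 56.42 / 112.5 = 50.1511%.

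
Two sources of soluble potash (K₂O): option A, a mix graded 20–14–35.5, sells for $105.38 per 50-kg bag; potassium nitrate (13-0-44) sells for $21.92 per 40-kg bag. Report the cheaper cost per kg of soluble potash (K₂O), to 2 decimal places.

$1.25 per kg K₂O (potassium nitrate)

option A: K₂O per bag = 50 × 35.5% = 17.75 kg; cost = 105.38 / 17.75 = $5.9369/kg K₂O.
potassium nitrate: K₂O per bag = 40 × 44% = 17.6 kg; cost = 21.92 / 17.6 = $1.2455/kg K₂O.
potassium nitrate is cheaper.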